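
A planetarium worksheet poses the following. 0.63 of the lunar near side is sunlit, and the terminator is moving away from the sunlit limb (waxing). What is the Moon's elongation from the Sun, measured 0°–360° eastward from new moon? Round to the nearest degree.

From f = (1 − cos θ)/2: cos θ = 1 − 2×0.63 = -0.260; arccos → 105.1°.
Before full moon the principal value applies: θ = 105.1°.

105°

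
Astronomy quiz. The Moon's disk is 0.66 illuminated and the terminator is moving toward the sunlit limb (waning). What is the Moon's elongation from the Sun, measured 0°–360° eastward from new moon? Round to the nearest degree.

251°

cos θ = 1 − 2f = -0.320, giving a principal value of 108.7°.
A waning Moon lies in 180°–360°, so θ = 360° − 108.7° = 251.3°.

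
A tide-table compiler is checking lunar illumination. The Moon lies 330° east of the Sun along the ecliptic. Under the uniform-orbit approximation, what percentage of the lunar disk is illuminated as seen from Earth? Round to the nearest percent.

cos 330° = 0.866, so f = (1 − 0.866)/2 = 0.067, i.e. 7%.

7%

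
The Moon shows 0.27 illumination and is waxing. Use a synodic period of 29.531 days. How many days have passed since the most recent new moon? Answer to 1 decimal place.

5.1 days

Invert f = (1 − cos θ)/2 to get cos θ = 1 − 2(0.27) = 0.460, hence θ₀ = arccos 0.460 = 62.6°.
Before full moon the principal value applies: θ = 62.6°.
At 360°/29.531 d per day, 62.6° corresponds to 5.14 days.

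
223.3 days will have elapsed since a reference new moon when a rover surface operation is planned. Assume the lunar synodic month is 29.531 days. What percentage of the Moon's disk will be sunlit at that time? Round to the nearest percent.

223.3 d spans 7 complete synodic months (7 × 29.531 = 206.72 d) plus 16.58 d.
Elongation θ = 360° × 16.58/29.531 ≈ 202.2°.
With cos θ = (-0.926), the lit fraction is (1 − (-0.926))/2 ≈ 0.963, so 96%.

96%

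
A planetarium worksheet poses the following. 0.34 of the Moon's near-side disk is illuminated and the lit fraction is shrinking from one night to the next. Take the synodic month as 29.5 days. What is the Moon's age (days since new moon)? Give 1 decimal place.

Invert f = (1 − cos θ)/2 to get cos θ = 1 − 2(0.34) = 0.320, hence θ₀ = arccos 0.320 = 71.3°.
Since the Moon is past full (waning), take the reflex angle: θ = 360° − 71.3° = 288.7°.
Age = 29.5 × 288.7°/360° ≈ 23.65 days.

23.7 days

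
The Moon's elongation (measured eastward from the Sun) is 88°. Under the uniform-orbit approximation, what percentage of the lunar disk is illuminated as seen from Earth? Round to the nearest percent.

cos 88° = 0.035, so f = (1 − 0.035)/2 = 0.483, i.e. 48%.

48%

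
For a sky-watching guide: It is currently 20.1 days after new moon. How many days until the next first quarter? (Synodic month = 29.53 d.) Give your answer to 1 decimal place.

16.8 days

First quarter is 0.25 of the way through the cycle: age 0.25 × 29.53 = 7.383 d.
This lunation's first quarter (7.383 d) has passed, so add one period: 36.913 − 20.1 = 16.812 days.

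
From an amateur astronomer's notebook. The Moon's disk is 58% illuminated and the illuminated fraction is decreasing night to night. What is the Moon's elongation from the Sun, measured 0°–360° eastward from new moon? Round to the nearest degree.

261°

Invert f = (1 − cos θ)/2 to get cos θ = 1 − 2(0.58) = -0.160, hence θ₀ = arccos -0.160 = 99.2°.
A waning Moon lies in 180°–360°, so θ = 360° − 99.2° = 260.8°.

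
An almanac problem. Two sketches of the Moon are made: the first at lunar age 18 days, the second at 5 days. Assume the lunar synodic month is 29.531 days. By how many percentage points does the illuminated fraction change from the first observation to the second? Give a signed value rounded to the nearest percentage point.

First observation: θ = 360°·18/29.531 = 219.4°, so f = 0.886.
Second observation: θ = 61.0°, f = 0.257.
Δf = 0.257 − 0.886 = -0.629, i.e. -63 pp.

-63 percentage points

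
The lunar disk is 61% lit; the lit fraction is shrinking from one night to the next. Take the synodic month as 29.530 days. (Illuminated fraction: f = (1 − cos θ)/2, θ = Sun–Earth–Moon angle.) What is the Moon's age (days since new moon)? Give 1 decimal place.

cos θ = 1 − 2f = -0.220, giving a principal value of 102.7°.
A waning Moon lies in 180°–360°, so θ = 360° − 102.7° = 257.3°.
At 360°/29.530 d per day, 257.3° corresponds to 21.11 days.

21.1 days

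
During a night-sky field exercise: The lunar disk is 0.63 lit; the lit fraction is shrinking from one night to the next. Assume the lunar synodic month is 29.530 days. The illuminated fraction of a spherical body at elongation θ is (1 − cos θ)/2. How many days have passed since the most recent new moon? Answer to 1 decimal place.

From f = (1 − cos θ)/2: cos θ = 1 − 2×0.63 = -0.260; arccos → 105.1°.
A waning Moon lies in 180°–360°, so θ = 360° − 105.1° = 254.9°.
At 360°/29.530 d per day, 254.9° corresponds to 20.91 days.

20.9 days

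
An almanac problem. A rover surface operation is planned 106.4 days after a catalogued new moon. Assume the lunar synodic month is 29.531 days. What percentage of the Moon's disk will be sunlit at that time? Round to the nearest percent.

90%

106.4/29.531 = 3.603 lunations, so 3 complete cycles and 17.81 d into the next.
Phase angle: θ = 360°·(17.81 d)/(29.531 d) = 217.1°.
cos 217.1° = (-0.798), so f = (1 − (-0.798))/2 = 0.899, so 90%.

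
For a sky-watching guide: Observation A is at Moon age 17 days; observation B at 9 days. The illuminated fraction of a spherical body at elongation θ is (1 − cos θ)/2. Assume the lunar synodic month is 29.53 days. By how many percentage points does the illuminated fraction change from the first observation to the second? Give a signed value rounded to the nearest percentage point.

-28 pp

θ₁ = 360° × 17/29.53 = 207.2°, f₁ = (1 − cos θ₁)/2 = 0.945.
θ₂ = 360° × 9/29.53 = 109.7°, f₂ = (1 − cos θ₂)/2 = 0.669.
Change = f₂ − f₁ = -0.276 → -28 percentage points.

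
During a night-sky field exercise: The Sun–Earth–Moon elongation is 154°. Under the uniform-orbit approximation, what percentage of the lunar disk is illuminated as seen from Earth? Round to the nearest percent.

Half-versine of 154°: (1 − (-0.899))/2 = 0.949, i.e. 95%.

95%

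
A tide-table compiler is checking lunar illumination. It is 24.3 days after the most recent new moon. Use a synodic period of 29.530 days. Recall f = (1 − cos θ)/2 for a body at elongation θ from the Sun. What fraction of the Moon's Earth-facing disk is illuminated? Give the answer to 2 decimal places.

0.28

Elongation θ = 360° × 24.3/29.530 ≈ 296.2°.
With cos θ = 0.442, the lit fraction is (1 − 0.442)/2 ≈ 0.279.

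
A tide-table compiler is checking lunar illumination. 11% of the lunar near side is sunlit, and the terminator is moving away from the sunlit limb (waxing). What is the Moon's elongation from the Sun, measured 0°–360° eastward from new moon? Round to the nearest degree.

Invert f = (1 − cos θ)/2 to get cos θ = 1 − 2(0.11) = 0.780, hence θ₀ = arccos 0.780 = 38.7°.
Before full moon the principal value applies: θ = 38.7°.

39°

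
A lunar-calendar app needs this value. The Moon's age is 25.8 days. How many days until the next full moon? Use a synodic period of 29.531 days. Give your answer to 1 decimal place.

18.5 days

Full moon is 0.5 of the way through the cycle: age 0.5 × 29.531 = 14.765 d.
Already past this cycle's full moon; the next is at 14.765 + 29.531 = 44.296 d, so 44.296 − 25.8 = 18.496 days.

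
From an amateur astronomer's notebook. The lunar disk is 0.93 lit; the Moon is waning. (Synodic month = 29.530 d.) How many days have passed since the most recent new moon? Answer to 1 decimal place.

17.3 days

cos θ = 1 − 2f = -0.860, giving a principal value of 149.3°.
A waning Moon lies in 180°–360°, so θ = 360° − 149.3° = 210.7°.
At 360°/29.530 d per day, 210.7° corresponds to 17.28 days.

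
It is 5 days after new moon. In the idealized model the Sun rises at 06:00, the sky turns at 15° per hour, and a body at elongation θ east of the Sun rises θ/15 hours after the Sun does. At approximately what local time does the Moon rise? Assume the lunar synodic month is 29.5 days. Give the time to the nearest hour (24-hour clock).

10:00

Phase angle: θ = 360°·(5 d)/(29.5 d) = 61.0°.
At 15° of sky rotation per hour, 61.0° corresponds to a 4.07 h lag.
06:00 + 4.07 h ≈ 10:04 → 10:00 to the nearest hour.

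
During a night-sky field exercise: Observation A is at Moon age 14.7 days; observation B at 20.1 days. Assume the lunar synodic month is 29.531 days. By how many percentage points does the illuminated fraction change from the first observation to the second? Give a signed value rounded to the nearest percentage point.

-29 pp

θ₁ = 360° × 14.7/29.531 = 179.2°, f₁ = (1 − cos θ₁)/2 = 1.000.
θ₂ = 360° × 20.1/29.531 = 245.0°, f₂ = (1 − cos θ₂)/2 = 0.711.
Change = f₂ − f₁ = -0.289 → -29 percentage points.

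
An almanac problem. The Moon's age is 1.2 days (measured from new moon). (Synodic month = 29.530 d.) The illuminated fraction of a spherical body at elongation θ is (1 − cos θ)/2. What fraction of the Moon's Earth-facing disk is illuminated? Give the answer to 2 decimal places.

0.02

Phase angle: θ = 360°·(1.2 d)/(29.530 d) = 14.6°.
With cos θ = 0.968, the lit fraction is (1 − 0.968)/2 ≈ 0.016.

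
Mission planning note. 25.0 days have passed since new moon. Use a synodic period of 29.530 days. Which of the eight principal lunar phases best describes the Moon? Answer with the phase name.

waning crescent

θ ≈ 360° × 25.0/29.530 = 305°, which falls in the waning crescent sector.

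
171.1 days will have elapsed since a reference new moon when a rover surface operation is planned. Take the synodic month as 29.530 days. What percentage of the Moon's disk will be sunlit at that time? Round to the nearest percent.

Reduce mod P: 171.1 − 5×29.530 = 23.45 d into the current lunation.
Elongation θ = 360° × 23.45/29.530 ≈ 285.9°.
cos 285.9° = 0.274, so f = (1 − 0.274)/2 = 0.363, so 36%.

36%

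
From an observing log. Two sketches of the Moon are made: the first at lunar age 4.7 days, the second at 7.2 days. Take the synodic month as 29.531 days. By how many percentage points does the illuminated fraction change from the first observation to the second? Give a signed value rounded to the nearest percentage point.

+25 percentage points

θ₁ = 360° × 4.7/29.531 = 57.3°, f₁ = (1 − cos θ₁)/2 = 0.230.
θ₂ = 360° × 7.2/29.531 = 87.8°, f₂ = (1 − cos θ₂)/2 = 0.481.
Change = f₂ − f₁ = +0.251 → +25 percentage points.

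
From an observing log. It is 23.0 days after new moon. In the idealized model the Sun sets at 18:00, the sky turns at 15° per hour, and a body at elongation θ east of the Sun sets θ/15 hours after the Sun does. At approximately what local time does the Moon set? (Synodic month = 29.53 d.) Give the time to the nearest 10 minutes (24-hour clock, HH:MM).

12:40

Elongation θ = 360° × 23.0/29.53 ≈ 280.4°.
Delay after the Sun = 280.4° / (15°/h) ≈ 18.69 h.
18:00 + 18.693 h ≈ 12:42 → 12:40 to the nearest ten minutes.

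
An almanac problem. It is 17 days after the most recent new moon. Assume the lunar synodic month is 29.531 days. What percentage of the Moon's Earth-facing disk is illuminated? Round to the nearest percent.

Elongation θ = 360° × 17/29.531 ≈ 207.2°.
With cos θ = (-0.889), the lit fraction is (1 − (-0.889))/2 ≈ 0.945, so 94%.

94%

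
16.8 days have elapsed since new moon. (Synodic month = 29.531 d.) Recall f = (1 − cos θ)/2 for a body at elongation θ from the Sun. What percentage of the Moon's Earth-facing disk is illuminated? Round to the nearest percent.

Phase angle: θ = 360°·(16.8 d)/(29.531 d) = 204.8°.
With cos θ = (-0.908), the lit fraction is (1 − (-0.908))/2 ≈ 0.954, so 95%.

95%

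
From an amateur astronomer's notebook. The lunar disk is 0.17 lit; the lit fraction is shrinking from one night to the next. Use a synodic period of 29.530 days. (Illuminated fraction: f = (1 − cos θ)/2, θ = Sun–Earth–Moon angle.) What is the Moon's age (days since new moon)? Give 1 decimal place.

Invert f = (1 − cos θ)/2 to get cos θ = 1 − 2(0.17) = 0.660, hence θ₀ = arccos 0.660 = 48.7°.
Since the Moon is past full (waning), take the reflex angle: θ = 360° − 48.7° = 311.3°.
Age = 29.530 × 311.3°/360° ≈ 25.54 days.

25.5 days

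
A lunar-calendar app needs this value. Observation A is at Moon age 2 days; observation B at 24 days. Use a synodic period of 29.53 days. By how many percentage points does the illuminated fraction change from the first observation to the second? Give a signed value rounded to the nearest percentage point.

First observation: θ = 360°·2/29.53 = 24.4°, so f = 0.045.
Second observation: θ = 292.6°, f = 0.308.
Δf = 0.308 − 0.045 = +0.263, i.e. +26 pp.

+26 percentage points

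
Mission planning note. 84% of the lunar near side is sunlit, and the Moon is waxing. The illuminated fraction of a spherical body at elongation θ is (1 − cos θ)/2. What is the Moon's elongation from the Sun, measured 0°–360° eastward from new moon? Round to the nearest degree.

Invert f = (1 − cos θ)/2 to get cos θ = 1 − 2(0.84) = -0.680, hence θ₀ = arccos -0.680 = 132.8°.
The Moon is waxing (0°–180°), so θ = 132.8° directly.

133°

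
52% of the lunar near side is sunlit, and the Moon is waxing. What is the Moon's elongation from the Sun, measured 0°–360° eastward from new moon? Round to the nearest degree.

cos θ = 1 − 2f = -0.040, giving a principal value of 92.3°.
Waxing ⇒ before full, so θ = 92.3°.

92°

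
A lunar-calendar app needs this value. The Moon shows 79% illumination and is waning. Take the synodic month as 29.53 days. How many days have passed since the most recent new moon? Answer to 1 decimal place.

Invert f = (1 − cos θ)/2 to get cos θ = 1 − 2(0.79) = -0.580, hence θ₀ = arccos -0.580 = 125.5°.
A waning Moon lies in 180°–360°, so θ = 360° − 125.5° = 234.5°.
At 360°/29.53 d per day, 234.5° corresponds to 19.24 days.

19.2 days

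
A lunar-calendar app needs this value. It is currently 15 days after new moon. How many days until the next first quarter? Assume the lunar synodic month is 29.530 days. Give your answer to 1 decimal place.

First quarter occurs at elongation 90°, i.e. at age 29.530 × 90/360 = 7.383 d.
Already past this cycle's first quarter; the next is at 7.383 + 29.530 = 36.913 d, so 36.913 − 15 = 21.913 days.

21.9 days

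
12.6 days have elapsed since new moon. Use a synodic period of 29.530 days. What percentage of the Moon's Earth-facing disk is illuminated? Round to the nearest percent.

95%

Elongation θ = 360° × 12.6/29.530 ≈ 153.6°.
Illuminated fraction = (1 − cos 153.6°)/2 = (1 − (-0.896))/2 ≈ 0.948, so 95%.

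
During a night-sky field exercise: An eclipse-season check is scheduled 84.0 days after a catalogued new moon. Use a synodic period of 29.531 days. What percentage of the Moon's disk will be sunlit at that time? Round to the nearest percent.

22%

Reduce mod P: 84.0 − 2×29.531 = 24.94 d into the current lunation.
The Moon has covered 24.94/29.531 of its cycle, so θ ≈ 360° × 24.94/29.531 = 304.0°.
cos 304.0° = 0.559, so f = (1 − 0.559)/2 = 0.220, so 22%.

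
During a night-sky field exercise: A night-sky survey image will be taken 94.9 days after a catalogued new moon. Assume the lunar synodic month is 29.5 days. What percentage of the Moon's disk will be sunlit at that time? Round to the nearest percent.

40%

94.9/29.5 = 3.217 lunations, so 3 complete cycles and 6.40 d into the next.
The Moon has covered 6.40/29.5 of its cycle, so θ ≈ 360° × 6.40/29.5 = 78.1°.
With cos θ = 0.206, the lit fraction is (1 − 0.206)/2 ≈ 0.397, so 40%.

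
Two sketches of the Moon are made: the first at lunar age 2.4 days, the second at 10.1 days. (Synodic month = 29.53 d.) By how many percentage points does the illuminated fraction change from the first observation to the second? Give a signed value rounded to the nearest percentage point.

θ₁ = 360° × 2.4/29.53 = 29.3°, f₁ = (1 − cos θ₁)/2 = 0.064.
θ₂ = 360° × 10.1/29.53 = 123.1°, f₂ = (1 − cos θ₂)/2 = 0.773.
Change = f₂ − f₁ = +0.709 → +71 percentage points.

+71 percentage points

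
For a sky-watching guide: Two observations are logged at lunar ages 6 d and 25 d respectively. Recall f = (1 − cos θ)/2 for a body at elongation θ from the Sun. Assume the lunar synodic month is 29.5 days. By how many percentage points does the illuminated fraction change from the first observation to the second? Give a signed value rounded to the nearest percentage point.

θ₁ = 360° × 6/29.5 = 73.2°, f₁ = (1 − cos θ₁)/2 = 0.356.
θ₂ = 360° × 25/29.5 = 305.1°, f₂ = (1 − cos θ₂)/2 = 0.213.
Change = f₂ − f₁ = -0.143 → -14 percentage points.

-14 percentage points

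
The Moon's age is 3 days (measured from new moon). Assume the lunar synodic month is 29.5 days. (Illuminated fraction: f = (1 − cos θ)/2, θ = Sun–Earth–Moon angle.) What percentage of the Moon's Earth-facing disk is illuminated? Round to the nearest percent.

Phase angle: θ = 360°·(3 d)/(29.5 d) = 36.6°.
cos 36.6° = 0.803, so f = (1 − 0.803)/2 = 0.099, so 10%.

10%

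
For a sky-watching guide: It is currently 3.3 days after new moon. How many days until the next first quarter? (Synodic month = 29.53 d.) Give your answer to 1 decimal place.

First quarter is 0.25 of the way through the cycle: age 0.25 × 29.53 = 7.383 d.
So 4.083 days remain (7.383 − 3.3).

4.1 days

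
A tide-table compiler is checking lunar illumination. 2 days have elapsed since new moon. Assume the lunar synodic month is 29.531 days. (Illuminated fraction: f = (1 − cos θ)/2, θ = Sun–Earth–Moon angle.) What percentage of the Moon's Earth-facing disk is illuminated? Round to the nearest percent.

4%

The Moon has covered 2/29.531 of its cycle, so θ ≈ 360° × 2/29.531 = 24.4°.
cos 24.4° = 0.911, so f = (1 − 0.911)/2 = 0.045, so 4%.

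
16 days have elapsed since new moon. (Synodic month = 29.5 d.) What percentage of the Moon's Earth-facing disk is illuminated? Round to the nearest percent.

98%

The Moon has covered 16/29.5 of its cycle, so θ ≈ 360° × 16/29.5 = 195.3°.
Illuminated fraction = (1 − cos 195.3°)/2 = (1 − (-0.965))/2 ≈ 0.982, so 98%.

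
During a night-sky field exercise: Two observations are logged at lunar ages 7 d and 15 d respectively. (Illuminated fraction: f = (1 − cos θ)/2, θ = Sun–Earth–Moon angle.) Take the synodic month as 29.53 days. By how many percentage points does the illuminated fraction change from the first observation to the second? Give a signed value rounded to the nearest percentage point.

+54 percentage points

First observation: θ = 360°·7/29.53 = 85.3°, so f = 0.459.
Second observation: θ = 182.9°, f = 0.999.
Δf = 0.999 − 0.459 = +0.540, i.e. +54 pp.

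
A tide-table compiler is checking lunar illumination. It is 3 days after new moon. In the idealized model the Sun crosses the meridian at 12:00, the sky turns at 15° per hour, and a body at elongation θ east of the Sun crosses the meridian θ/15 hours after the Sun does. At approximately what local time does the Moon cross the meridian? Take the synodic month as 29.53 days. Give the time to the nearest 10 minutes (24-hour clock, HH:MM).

The Moon has covered 3/29.53 of its cycle, so θ ≈ 360° × 3/29.53 = 36.6°.
At 15° of sky rotation per hour, 36.6° corresponds to a 2.44 h lag.
12:00 + 2.438 h ≈ 14:26 → 14:30 to the nearest ten minutes.

14:30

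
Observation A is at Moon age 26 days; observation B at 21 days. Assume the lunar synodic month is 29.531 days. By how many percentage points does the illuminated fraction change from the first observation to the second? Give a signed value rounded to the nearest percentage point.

+49 percentage points

First observation: θ = 360°·26/29.531 = 317.0°, so f = 0.135.
Second observation: θ = 256.0°, f = 0.621.
Δf = 0.621 − 0.135 = +0.486, i.e. +49 pp.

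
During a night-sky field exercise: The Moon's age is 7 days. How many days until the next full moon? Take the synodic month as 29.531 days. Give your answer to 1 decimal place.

7.8 days

Full moon occurs at elongation 180°, i.e. at age 29.531 × 180/360 = 14.765 d.
So 7.765 days remain (14.765 − 7).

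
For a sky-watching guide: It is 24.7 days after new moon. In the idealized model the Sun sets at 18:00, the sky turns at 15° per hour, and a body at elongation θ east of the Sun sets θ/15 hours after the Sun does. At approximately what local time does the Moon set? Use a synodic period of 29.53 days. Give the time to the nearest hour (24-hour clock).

14:00

The Moon has covered 24.7/29.53 of its cycle, so θ ≈ 360° × 24.7/29.53 = 301.1°.
At 15° of sky rotation per hour, 301.1° corresponds to a 20.07 h lag.
18:00 + 20.07 h ≈ 14:04 → 14:00 to the nearest hour.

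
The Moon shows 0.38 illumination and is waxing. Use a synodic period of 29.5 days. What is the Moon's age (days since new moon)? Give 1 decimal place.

cos θ = 1 − 2f = 0.240, giving a principal value of 76.1°.
Before full moon the principal value applies: θ = 76.1°.
Age = 29.5 × 76.1°/360° ≈ 6.24 days.

6.2 days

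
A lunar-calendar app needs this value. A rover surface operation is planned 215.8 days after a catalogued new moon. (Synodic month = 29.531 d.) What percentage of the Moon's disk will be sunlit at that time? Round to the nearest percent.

215.8/29.531 = 7.308 lunations, so 7 complete cycles and 9.08 d into the next.
Elongation θ = 360° × 9.08/29.531 ≈ 110.7°.
cos 110.7° = (-0.354), so f = (1 − (-0.354))/2 = 0.677, so 68%.

68%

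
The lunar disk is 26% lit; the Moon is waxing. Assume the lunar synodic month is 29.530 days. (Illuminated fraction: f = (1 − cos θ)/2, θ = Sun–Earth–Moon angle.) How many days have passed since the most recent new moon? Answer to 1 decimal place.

From f = (1 − cos θ)/2: cos θ = 1 − 2×0.26 = 0.480; arccos → 61.3°.
The Moon is waxing (0°–180°), so θ = 61.3° directly.
That fraction of the synodic month is 61.3/360 × 29.530 d ≈ 5.03 d.

5.0 days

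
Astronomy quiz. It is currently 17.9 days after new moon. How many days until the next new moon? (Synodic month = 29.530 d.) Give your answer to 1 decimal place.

The next new moon completes the synodic month: 29.530 − 17.9 = 11.630 days.

11.6 days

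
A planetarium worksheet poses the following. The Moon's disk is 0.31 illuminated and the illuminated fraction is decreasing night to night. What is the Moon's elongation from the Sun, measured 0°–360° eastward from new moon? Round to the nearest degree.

292°

Invert f = (1 − cos θ)/2 to get cos θ = 1 − 2(0.31) = 0.380, hence θ₀ = arccos 0.380 = 67.7°.
Since the Moon is past full (waning), take the reflex angle: θ = 360° − 67.7° = 292.3°.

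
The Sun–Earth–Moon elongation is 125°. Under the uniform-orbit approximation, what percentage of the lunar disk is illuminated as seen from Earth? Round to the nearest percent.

79%

f = (1 − cos 125°)/2 = (1 − (-0.574))/2 ≈ 0.787, i.e. 79%.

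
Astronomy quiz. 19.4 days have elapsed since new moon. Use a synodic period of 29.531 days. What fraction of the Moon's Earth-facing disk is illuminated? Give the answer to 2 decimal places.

0.78

The Moon has covered 19.4/29.531 of its cycle, so θ ≈ 360° × 19.4/29.531 = 236.5°.
With cos θ = (-0.552), the lit fraction is (1 − (-0.552))/2 ≈ 0.776.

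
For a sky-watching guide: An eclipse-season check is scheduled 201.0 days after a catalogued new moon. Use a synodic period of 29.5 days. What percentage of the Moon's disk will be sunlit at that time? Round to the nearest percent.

31%

201.0/29.5 = 6.814 lunations, so 6 complete cycles and 24.00 d into the next.
Elongation θ = 360° × 24.00/29.5 ≈ 292.9°.
cos 292.9° = 0.389, so f = (1 − 0.389)/2 = 0.306, so 31%.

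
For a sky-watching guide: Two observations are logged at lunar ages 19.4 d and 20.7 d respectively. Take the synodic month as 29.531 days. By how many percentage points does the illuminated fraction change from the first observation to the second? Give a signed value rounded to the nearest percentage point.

θ₁ = 360° × 19.4/29.531 = 236.5°, f₁ = (1 − cos θ₁)/2 = 0.776.
θ₂ = 360° × 20.7/29.531 = 252.3°, f₂ = (1 − cos θ₂)/2 = 0.652.
Change = f₂ − f₁ = -0.124 → -12 percentage points.

-12 pp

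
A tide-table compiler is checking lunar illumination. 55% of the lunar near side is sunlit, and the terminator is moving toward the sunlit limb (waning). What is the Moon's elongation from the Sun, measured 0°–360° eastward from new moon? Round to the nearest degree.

From f = (1 − cos θ)/2: cos θ = 1 − 2×0.55 = -0.100; arccos → 95.7°.
Waning ⇒ past full, so θ = 360° − 95.7° = 264.3°.

264°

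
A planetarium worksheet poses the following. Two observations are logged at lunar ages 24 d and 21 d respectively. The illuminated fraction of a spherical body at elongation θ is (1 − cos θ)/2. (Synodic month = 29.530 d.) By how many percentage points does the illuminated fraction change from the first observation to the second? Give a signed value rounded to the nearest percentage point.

θ₁ = 360° × 24/29.530 = 292.6°, f₁ = (1 − cos θ₁)/2 = 0.308.
θ₂ = 360° × 21/29.530 = 256.0°, f₂ = (1 − cos θ₂)/2 = 0.621.
Change = f₂ − f₁ = +0.313 → +31 percentage points.

+31 percentage points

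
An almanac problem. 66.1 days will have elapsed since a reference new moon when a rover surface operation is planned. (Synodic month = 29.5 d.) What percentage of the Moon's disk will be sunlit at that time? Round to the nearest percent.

66.1/29.5 = 2.241 lunations, so 2 complete cycles and 7.10 d into the next.
Elongation θ = 360° × 7.10/29.5 ≈ 86.6°.
With cos θ = 0.059, the lit fraction is (1 − 0.059)/2 ≈ 0.471, so 47%.

47%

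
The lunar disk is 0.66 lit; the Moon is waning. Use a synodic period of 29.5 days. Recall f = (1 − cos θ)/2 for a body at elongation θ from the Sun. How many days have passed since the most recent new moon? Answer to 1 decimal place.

Invert f = (1 − cos θ)/2 to get cos θ = 1 − 2(0.66) = -0.320, hence θ₀ = arccos -0.320 = 108.7°.
A waning Moon lies in 180°–360°, so θ = 360° − 108.7° = 251.3°.
Age = 29.5 × 251.3°/360° ≈ 20.60 days.

20.6 days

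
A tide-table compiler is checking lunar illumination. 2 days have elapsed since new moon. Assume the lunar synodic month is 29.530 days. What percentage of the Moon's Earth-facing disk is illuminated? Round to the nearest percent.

Phase angle: θ = 360°·(2 d)/(29.530 d) = 24.4°.
cos 24.4° = 0.911, so f = (1 − 0.911)/2 = 0.045, so 4%.

4%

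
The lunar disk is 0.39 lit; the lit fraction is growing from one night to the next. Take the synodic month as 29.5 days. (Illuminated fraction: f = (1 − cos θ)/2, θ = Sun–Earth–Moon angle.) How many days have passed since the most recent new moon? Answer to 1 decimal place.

6.3 days

cos θ = 1 − 2f = 0.220, giving a principal value of 77.3°.
Waxing ⇒ before full, so θ = 77.3°.
That fraction of the synodic month is 77.3/360 × 29.5 d ≈ 6.33 d.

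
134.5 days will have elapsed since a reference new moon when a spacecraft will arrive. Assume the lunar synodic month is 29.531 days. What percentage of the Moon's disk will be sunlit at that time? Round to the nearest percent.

97%

134.5/29.531 = 4.555 lunations, so 4 complete cycles and 16.38 d into the next.
Elongation θ = 360° × 16.38/29.531 ≈ 199.6°.
With cos θ = (-0.942), the lit fraction is (1 − (-0.942))/2 ≈ 0.971, so 97%.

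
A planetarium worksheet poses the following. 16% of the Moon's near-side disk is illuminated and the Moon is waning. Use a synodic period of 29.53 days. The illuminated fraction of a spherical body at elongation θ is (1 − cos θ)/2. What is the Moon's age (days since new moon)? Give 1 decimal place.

From f = (1 − cos θ)/2: cos θ = 1 − 2×0.16 = 0.680; arccos → 47.2°.
A waning Moon lies in 180°–360°, so θ = 360° − 47.2° = 312.8°.
That fraction of the synodic month is 312.8/360 × 29.53 d ≈ 25.66 d.

25.7 days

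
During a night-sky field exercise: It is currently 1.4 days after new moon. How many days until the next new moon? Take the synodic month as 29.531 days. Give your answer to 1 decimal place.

28.1 days

One full lunation from the last new moon is 29.531 d; remaining = 29.531 − 1.4 = 28.131 d.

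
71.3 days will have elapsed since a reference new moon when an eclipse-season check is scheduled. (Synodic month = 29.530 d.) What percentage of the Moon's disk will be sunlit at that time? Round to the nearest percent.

93%

71.3/29.530 = 2.414 lunations, so 2 complete cycles and 12.24 d into the next.
Elongation θ = 360° × 12.24/29.530 ≈ 149.2°.
cos 149.2° = (-0.859), so f = (1 − (-0.859))/2 = 0.930, so 93%.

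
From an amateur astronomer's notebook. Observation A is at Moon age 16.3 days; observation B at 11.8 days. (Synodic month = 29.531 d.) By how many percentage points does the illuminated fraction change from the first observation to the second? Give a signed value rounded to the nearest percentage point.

-7 percentage points

First observation: θ = 360°·16.3/29.531 = 198.7°, so f = 0.974.
Second observation: θ = 143.8°, f = 0.904.
Δf = 0.904 − 0.974 = -0.070, i.e. -7 pp.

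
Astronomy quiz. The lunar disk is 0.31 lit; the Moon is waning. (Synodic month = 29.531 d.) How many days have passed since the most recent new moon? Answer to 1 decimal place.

24.0 days

cos θ = 1 − 2f = 0.380, giving a principal value of 67.7°.
A waning Moon lies in 180°–360°, so θ = 360° − 67.7° = 292.3°.
That fraction of the synodic month is 292.3/360 × 29.531 d ≈ 23.98 d.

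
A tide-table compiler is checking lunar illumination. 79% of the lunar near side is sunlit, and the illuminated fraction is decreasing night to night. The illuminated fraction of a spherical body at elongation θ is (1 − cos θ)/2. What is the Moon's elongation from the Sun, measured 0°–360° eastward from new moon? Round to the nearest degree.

235°

From f = (1 − cos θ)/2: cos θ = 1 − 2×0.79 = -0.580; arccos → 125.5°.
Waning ⇒ past full, so θ = 360° − 125.5° = 234.5°.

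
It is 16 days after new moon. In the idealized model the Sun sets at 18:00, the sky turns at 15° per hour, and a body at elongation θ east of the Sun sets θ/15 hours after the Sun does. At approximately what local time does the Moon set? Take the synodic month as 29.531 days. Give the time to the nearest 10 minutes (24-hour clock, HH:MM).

Phase angle: θ = 360°·(16 d)/(29.531 d) = 195.0°.
The Moon trails the Sun by θ/15 = 195.0/15 ≈ 13.00 hours.
18:00 + 13.003 h ≈ 07:00 → 07:00 to the nearest ten minutes.

07:00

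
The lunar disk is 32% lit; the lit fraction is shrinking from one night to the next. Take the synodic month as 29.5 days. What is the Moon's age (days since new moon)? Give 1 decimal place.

23.9 days

cos θ = 1 − 2f = 0.360, giving a principal value of 68.9°.
Waning ⇒ past full, so θ = 360° − 68.9° = 291.1°.
At 360°/29.5 d per day, 291.1° corresponds to 23.85 days.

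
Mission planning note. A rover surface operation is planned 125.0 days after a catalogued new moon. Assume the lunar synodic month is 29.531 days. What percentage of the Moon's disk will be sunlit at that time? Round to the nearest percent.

125.0 d spans 4 complete synodic months (4 × 29.531 = 118.12 d) plus 6.88 d.
Phase angle: θ = 360°·(6.88 d)/(29.531 d) = 83.8°.
Illuminated fraction = (1 − cos 83.8°)/2 = (1 − 0.108)/2 ≈ 0.446, so 45%.

45%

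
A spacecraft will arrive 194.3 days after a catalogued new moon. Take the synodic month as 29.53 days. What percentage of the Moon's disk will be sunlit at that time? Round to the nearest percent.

94%

Reduce mod P: 194.3 − 6×29.53 = 17.12 d into the current lunation.
The Moon has covered 17.12/29.53 of its cycle, so θ ≈ 360° × 17.12/29.53 = 208.7°.
cos 208.7° = (-0.877), so f = (1 − (-0.877))/2 = 0.939, so 94%.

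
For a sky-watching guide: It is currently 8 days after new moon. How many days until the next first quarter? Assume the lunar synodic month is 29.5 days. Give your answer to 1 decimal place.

28.9 days

First quarter occurs at elongation 90°, i.e. at age 29.5 × 90/360 = 7.375 d.
Already past this cycle's first quarter; the next is at 7.375 + 29.5 = 36.875 d, so 36.875 − 8 = 28.875 days.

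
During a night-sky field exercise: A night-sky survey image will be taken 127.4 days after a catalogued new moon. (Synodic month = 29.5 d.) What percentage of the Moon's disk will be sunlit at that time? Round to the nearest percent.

127.4 d spans 4 complete synodic months (4 × 29.5 = 118.00 d) plus 9.40 d.
Phase angle: θ = 360°·(9.40 d)/(29.5 d) = 114.7°.
cos 114.7° = (-0.418), so f = (1 − (-0.418))/2 = 0.709, so 71%.

71%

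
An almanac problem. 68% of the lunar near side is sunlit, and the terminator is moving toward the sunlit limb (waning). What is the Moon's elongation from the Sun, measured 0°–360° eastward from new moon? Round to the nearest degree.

249°

cos θ = 1 − 2f = -0.360, giving a principal value of 111.1°.
A waning Moon lies in 180°–360°, so θ = 360° − 111.1° = 248.9°.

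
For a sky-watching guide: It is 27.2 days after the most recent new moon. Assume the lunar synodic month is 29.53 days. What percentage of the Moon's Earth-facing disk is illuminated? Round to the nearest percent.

The Moon has covered 27.2/29.53 of its cycle, so θ ≈ 360° × 27.2/29.53 = 331.6°.
Illuminated fraction = (1 − cos 331.6°)/2 = (1 − 0.880)/2 ≈ 0.060, so 6%.

6%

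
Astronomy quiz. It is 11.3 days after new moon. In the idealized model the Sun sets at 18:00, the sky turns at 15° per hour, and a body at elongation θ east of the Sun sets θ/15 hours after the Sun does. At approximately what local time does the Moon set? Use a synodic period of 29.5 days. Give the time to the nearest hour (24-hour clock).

Elongation θ = 360° × 11.3/29.5 ≈ 137.9°.
The Moon trails the Sun by θ/15 = 137.9/15 ≈ 9.19 hours.
18:00 + 9.19 h ≈ 03:12 → 03:00 to the nearest hour.

03:00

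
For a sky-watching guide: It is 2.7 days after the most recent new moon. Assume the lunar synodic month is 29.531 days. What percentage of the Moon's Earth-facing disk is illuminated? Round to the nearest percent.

Elongation θ = 360° × 2.7/29.531 ≈ 32.9°.
With cos θ = 0.839, the lit fraction is (1 − 0.839)/2 ≈ 0.080, so 8%.

8%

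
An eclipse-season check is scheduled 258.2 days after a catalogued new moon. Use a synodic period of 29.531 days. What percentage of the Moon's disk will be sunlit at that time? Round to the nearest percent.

52%

258.2 d spans 8 complete synodic months (8 × 29.531 = 236.25 d) plus 21.95 d.
Elongation θ = 360° × 21.95/29.531 ≈ 267.6°.
Illuminated fraction = (1 − cos 267.6°)/2 = (1 − (-0.042))/2 ≈ 0.521, so 52%.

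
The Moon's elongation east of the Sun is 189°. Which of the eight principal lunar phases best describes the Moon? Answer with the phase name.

full moon

The full moon sector spans roughly 158°–202°; 189° falls inside it.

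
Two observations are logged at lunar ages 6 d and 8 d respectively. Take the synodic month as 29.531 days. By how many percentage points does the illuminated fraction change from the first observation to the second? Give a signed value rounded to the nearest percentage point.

+21 pp

First observation: θ = 360°·6/29.531 = 73.1°, so f = 0.355.
Second observation: θ = 97.5°, f = 0.565.
Δf = 0.565 − 0.355 = +0.210, i.e. +21 pp.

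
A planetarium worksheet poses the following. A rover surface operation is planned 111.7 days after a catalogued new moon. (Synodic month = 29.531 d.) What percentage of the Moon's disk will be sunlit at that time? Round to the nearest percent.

40%

Reduce mod P: 111.7 − 3×29.531 = 23.11 d into the current lunation.
Phase angle: θ = 360°·(23.11 d)/(29.531 d) = 281.7°.
Illuminated fraction = (1 − cos 281.7°)/2 = (1 − 0.203)/2 ≈ 0.399, so 40%.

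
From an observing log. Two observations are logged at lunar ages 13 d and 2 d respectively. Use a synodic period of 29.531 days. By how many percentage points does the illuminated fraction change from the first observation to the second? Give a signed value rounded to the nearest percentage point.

-92 percentage points

First observation: θ = 360°·13/29.531 = 158.5°, so f = 0.965.
Second observation: θ = 24.4°, f = 0.045.
Δf = 0.045 − 0.965 = -0.921, i.e. -92 pp.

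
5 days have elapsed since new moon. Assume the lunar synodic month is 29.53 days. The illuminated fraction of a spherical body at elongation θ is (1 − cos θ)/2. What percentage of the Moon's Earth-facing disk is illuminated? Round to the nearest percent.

26%

The Moon has covered 5/29.53 of its cycle, so θ ≈ 360° × 5/29.53 = 61.0°.
With cos θ = 0.485, the lit fraction is (1 − 0.485)/2 ≈ 0.257, so 26%.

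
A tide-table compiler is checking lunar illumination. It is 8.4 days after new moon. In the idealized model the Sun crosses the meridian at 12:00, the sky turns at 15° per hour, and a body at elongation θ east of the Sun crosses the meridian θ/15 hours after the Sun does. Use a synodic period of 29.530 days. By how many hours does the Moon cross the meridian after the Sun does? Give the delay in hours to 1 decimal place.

6.8 h

Phase angle: θ = 360°·(8.4 d)/(29.530 d) = 102.4°.
At 15° of sky rotation per hour, 102.4° corresponds to a 6.83 h lag.
So the Moon crosses the meridian 6.83 h after the Sun.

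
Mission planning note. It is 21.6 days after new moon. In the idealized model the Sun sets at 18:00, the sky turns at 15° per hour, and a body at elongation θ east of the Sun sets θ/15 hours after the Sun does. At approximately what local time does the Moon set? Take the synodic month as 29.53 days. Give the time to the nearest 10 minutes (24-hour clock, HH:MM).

Elongation θ = 360° × 21.6/29.53 ≈ 263.3°.
The Moon trails the Sun by θ/15 = 263.3/15 ≈ 17.56 hours.
18:00 + 17.555 h ≈ 11:33 → 11:30 to the nearest ten minutes.

11:30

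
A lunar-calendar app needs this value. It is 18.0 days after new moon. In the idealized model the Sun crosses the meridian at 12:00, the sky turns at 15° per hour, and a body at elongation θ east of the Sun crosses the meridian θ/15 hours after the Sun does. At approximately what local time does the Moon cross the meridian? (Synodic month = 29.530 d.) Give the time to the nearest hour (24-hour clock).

Elongation θ = 360° × 18.0/29.530 ≈ 219.4°.
At 15° of sky rotation per hour, 219.4° corresponds to a 14.63 h lag.
12:00 + 14.63 h ≈ 02:38 → 03:00 to the nearest hour.

03:00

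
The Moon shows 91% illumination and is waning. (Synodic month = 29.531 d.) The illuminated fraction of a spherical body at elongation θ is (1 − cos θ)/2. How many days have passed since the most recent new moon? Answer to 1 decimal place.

From f = (1 − cos θ)/2: cos θ = 1 − 2×0.91 = -0.820; arccos → 145.1°.
Since the Moon is past full (waning), take the reflex angle: θ = 360° − 145.1° = 214.9°.
Age = 29.531 × 214.9°/360° ≈ 17.63 days.

17.6 days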